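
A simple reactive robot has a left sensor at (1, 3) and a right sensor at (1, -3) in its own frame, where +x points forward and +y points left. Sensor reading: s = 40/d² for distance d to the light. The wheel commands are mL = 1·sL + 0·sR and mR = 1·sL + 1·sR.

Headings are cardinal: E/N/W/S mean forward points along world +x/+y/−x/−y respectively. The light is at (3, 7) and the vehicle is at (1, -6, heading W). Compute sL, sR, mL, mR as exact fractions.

left sensor world pos  = (0, -9); dL² = 265
right sensor world pos = (0, -3); dR² = 109
sL = 40/265 = 8/53
sR = 40/109 = 40/109
mL = 1·sL + 0·sR = 8/53
mR = 1·sL + 1·sR = 2992/5777

8/53 40/109 8/53 2992/5777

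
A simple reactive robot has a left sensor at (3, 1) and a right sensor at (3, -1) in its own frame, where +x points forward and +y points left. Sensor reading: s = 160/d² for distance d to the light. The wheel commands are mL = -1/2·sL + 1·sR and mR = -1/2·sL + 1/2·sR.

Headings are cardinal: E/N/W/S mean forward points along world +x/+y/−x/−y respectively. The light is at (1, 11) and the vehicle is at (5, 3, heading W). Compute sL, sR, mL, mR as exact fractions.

80/41 16/5 456/205 128/205

left sensor world pos  = (2, 2); dL² = 82
right sensor world pos = (2, 4); dR² = 50
sL = 160/82 = 80/41
sR = 160/50 = 16/5
mL = -1/2·sL + 1·sR = 456/205
mR = -1/2·sL + 1/2·sR = 128/205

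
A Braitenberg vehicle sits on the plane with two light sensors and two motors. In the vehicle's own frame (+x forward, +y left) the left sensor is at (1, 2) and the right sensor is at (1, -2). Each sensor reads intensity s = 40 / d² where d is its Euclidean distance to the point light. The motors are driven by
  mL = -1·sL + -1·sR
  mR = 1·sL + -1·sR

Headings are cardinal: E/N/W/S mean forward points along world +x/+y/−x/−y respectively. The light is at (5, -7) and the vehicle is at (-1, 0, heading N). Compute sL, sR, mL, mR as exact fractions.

left sensor world pos  = (-3, 1); dL² = 128
right sensor world pos = (1, 1); dR² = 80
sL = 40/128 = 5/16
sR = 40/80 = 1/2
mL = -1·sL + -1·sR = -13/16
mR = 1·sL + -1·sR = -3/16

5/16 1/2 -13/16 -3/16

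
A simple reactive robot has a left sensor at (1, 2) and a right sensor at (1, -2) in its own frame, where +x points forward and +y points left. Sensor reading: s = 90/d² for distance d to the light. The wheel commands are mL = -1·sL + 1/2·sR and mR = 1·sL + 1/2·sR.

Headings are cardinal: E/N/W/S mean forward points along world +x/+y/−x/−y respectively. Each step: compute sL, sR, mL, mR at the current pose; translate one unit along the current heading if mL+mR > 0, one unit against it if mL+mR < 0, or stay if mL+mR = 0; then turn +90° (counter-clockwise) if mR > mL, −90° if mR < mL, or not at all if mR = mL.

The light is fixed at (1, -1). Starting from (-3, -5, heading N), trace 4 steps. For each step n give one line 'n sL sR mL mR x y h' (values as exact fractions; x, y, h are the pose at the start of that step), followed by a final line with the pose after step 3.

0 2 90/13 19/13 71/13 -3 -5 N
1 9/5 45/13 -9/130 459/130 -3 -4 W
2 18/5 18/13 -189/65 279/65 -4 -4 S
3 9/2 45/26 -189/52 279/52 -4 -5 E
final -3 -5 N

n=0: pose=(-3,-5,N); sL=2, sR=90/13; mL=19/13, mR=71/13; mL+mR=90/13 → advance +1; mR−mL=4 → turn +1·90°
n=1: pose=(-3,-4,W); sL=9/5, sR=45/13; mL=-9/130, mR=459/130; mL+mR=45/13 → advance +1; mR−mL=18/5 → turn +1·90°
n=2: pose=(-4,-4,S); sL=18/5, sR=18/13; mL=-189/65, mR=279/65; mL+mR=18/13 → advance +1; mR−mL=36/5 → turn +1·90°
n=3: pose=(-4,-5,E); sL=9/2, sR=45/26; mL=-189/52, mR=279/52; mL+mR=45/26 → advance +1; mR−mL=9 → turn +1·90°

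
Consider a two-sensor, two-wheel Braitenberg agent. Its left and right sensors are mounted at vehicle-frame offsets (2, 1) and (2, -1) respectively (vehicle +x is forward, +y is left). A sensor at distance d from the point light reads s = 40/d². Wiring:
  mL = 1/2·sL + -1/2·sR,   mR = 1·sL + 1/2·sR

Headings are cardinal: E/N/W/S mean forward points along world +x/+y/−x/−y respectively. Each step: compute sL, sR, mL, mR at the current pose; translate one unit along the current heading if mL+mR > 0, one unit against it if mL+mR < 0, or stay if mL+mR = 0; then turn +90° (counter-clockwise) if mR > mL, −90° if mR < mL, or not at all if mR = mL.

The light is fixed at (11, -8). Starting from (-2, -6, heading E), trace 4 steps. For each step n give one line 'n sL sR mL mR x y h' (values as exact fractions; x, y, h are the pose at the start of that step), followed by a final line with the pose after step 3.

n=0: pose=(-2,-6,E); sL=4/13, sR=20/61; mL=-8/793, mR=374/793; mL+mR=6/13 → advance +1; mR−mL=382/793 → turn +1·90°
n=1: pose=(-1,-6,N); sL=8/37, sR=40/137; mL=-192/5069, mR=1836/5069; mL+mR=12/37 → advance +1; mR−mL=2028/5069 → turn +1·90°
n=2: pose=(-1,-5,W); sL=1/5, sR=10/53; mL=3/530, mR=78/265; mL+mR=3/10 → advance +1; mR−mL=153/530 → turn +1·90°
n=3: pose=(-2,-5,S); sL=8/29, sR=40/197; mL=208/5713, mR=2156/5713; mL+mR=12/29 → advance +1; mR−mL=1948/5713 → turn +1·90°

0 4/13 20/61 -8/793 374/793 -2 -6 E
1 8/37 40/137 -192/5069 1836/5069 -1 -6 N
2 1/5 10/53 3/530 78/265 -1 -5 W
3 8/29 40/197 208/5713 2156/5713 -2 -5 S
final -2 -6 E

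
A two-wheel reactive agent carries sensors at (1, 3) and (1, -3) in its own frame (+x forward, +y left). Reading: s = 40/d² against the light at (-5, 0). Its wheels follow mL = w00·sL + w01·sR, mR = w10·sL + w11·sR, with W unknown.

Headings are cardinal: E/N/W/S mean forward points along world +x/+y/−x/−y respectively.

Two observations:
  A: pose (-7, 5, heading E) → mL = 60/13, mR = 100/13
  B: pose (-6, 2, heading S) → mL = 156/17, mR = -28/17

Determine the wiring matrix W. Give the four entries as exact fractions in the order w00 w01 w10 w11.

1 1/2 -1/2 1

obs A: pose=(-7,5,E) → sL=8/13, sR=8, mL=60/13, mR=100/13
obs B: pose=(-6,2,S) → sL=8, sR=40/17, mL=156/17, mR=-28/17
sensor matrix S = [[8/13, 8], [8, 40/17]]; det S = -13824/221
solve [mL_A; mL_B] = S·[w00; w01] and [mR_A; mR_B] = S·[w10; w11]:
  w00 = 1, w01 = 1/2, w10 = -1/2, w11 = 1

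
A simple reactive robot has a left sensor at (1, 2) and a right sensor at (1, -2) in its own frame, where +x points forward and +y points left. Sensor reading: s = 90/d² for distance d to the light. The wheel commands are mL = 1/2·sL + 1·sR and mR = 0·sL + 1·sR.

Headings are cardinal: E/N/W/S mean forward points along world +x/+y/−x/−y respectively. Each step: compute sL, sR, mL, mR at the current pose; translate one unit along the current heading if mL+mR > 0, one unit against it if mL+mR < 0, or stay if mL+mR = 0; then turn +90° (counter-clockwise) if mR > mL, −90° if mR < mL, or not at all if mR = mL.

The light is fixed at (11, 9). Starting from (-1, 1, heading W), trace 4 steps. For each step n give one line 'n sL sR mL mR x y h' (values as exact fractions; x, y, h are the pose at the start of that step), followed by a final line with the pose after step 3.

n=0: pose=(-1,1,W); sL=90/269, sR=18/41; mL=6687/11029, mR=18/41; mL+mR=11529/11029 → advance +1; mR−mL=-45/269 → turn -1·90°
n=1: pose=(-2,1,N); sL=45/137, sR=9/17; mL=3231/4658, mR=9/17; mL+mR=5697/4658 → advance +1; mR−mL=-45/274 → turn -1·90°
n=2: pose=(-2,2,E); sL=90/169, sR=2/5; mL=563/845, mR=2/5; mL+mR=901/845 → advance +1; mR−mL=-45/169 → turn -1·90°
n=3: pose=(-1,2,S); sL=45/82, sR=9/26; mL=1323/2132, mR=9/26; mL+mR=2061/2132 → advance +1; mR−mL=-45/164 → turn -1·90°

0 90/269 18/41 6687/11029 18/41 -1 1 W
1 45/137 9/17 3231/4658 9/17 -2 1 N
2 90/169 2/5 563/845 2/5 -2 2 E
3 45/82 9/26 1323/2132 9/26 -1 2 S
final -1 1 W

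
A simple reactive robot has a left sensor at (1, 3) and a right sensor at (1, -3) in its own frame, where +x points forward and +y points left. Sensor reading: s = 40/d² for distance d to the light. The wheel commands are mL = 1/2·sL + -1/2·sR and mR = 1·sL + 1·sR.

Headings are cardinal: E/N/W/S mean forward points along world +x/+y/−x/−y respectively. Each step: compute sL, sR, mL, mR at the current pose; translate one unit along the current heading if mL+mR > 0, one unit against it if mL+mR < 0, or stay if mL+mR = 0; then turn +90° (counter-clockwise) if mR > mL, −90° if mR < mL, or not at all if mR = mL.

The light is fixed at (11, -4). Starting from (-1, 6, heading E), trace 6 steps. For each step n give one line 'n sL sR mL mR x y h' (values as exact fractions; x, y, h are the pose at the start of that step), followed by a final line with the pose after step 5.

0 4/29 4/17 -24/493 184/493 -1 6 E
1 40/317 8/37 -528/11729 4016/11729 0 6 N
2 5/26 2/17 33/884 137/442 0 7 W
3 40/181 8/65 576/11765 4048/11765 -1 7 S
4 4/29 4/17 -24/493 184/493 -1 6 E
5 40/317 8/37 -528/11729 4016/11729 0 6 N
final 0 7 W

n=0: pose=(-1,6,E); sL=4/29, sR=4/17; mL=-24/493, mR=184/493; mL+mR=160/493 → advance +1; mR−mL=208/493 → turn +1·90°
n=1: pose=(0,6,N); sL=40/317, sR=8/37; mL=-528/11729, mR=4016/11729; mL+mR=3488/11729 → advance +1; mR−mL=4544/11729 → turn +1·90°
n=2: pose=(0,7,W); sL=5/26, sR=2/17; mL=33/884, mR=137/442; mL+mR=307/884 → advance +1; mR−mL=241/884 → turn +1·90°
n=3: pose=(-1,7,S); sL=40/181, sR=8/65; mL=576/11765, mR=4048/11765; mL+mR=4624/11765 → advance +1; mR−mL=3472/11765 → turn +1·90°
n=4: pose=(-1,6,E); sL=4/29, sR=4/17; mL=-24/493, mR=184/493; mL+mR=160/493 → advance +1; mR−mL=208/493 → turn +1·90°
n=5: pose=(0,6,N); sL=40/317, sR=8/37; mL=-528/11729, mR=4016/11729; mL+mR=3488/11729 → advance +1; mR−mL=4544/11729 → turn +1·90°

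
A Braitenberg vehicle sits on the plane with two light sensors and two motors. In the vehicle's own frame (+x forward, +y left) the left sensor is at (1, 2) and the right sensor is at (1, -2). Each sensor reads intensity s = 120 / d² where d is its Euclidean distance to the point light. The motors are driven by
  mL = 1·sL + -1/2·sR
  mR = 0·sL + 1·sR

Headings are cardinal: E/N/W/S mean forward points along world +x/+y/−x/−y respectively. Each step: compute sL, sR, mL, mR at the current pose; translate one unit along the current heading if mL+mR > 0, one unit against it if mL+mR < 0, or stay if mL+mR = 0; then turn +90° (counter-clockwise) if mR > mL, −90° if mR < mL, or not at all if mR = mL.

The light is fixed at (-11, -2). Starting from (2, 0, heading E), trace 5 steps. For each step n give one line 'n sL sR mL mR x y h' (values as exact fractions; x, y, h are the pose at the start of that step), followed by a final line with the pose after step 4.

n=0: pose=(2,0,E); sL=30/53, sR=30/49; mL=675/2597, mR=30/49; mL+mR=2265/2597 → advance +1; mR−mL=915/2597 → turn +1·90°
n=1: pose=(3,0,N); sL=40/51, sR=24/53; mL=1508/2703, mR=24/53; mL+mR=2732/2703 → advance +1; mR−mL=-284/2703 → turn -1·90°
n=2: pose=(3,1,E); sL=12/25, sR=60/113; mL=606/2825, mR=60/113; mL+mR=2106/2825 → advance +1; mR−mL=894/2825 → turn +1·90°
n=3: pose=(4,1,N); sL=24/37, sR=24/61; mL=1020/2257, mR=24/61; mL+mR=1908/2257 → advance +1; mR−mL=-132/2257 → turn -1·90°
n=4: pose=(4,2,E); sL=30/73, sR=6/13; mL=171/949, mR=6/13; mL+mR=609/949 → advance +1; mR−mL=267/949 → turn +1·90°

0 30/53 30/49 675/2597 30/49 2 0 E
1 40/51 24/53 1508/2703 24/53 3 0 N
2 12/25 60/113 606/2825 60/113 3 1 E
3 24/37 24/61 1020/2257 24/61 4 1 N
4 30/73 6/13 171/949 6/13 4 2 E
final 5 2 N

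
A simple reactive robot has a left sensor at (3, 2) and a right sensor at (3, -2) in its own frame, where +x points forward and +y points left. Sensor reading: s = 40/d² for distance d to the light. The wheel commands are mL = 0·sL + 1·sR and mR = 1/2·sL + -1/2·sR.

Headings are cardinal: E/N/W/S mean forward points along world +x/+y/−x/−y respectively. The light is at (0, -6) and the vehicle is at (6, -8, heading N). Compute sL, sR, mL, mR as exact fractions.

left sensor world pos  = (4, -5); dL² = 17
right sensor world pos = (8, -5); dR² = 65
sL = 40/17 = 40/17
sR = 40/65 = 8/13
mL = 0·sL + 1·sR = 8/13
mR = 1/2·sL + -1/2·sR = 192/221

40/17 8/13 8/13 192/221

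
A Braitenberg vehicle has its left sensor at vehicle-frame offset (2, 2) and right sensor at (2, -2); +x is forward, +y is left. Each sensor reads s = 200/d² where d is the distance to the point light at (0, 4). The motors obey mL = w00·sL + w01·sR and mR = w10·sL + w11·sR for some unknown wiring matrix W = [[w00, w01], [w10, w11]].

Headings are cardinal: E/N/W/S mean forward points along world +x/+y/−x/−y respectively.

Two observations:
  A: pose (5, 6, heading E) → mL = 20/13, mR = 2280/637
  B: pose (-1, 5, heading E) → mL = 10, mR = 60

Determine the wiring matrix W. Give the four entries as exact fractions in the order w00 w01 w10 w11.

obs A: pose=(5,6,E) → sL=40/13, sR=200/49, mL=20/13, mR=2280/637
obs B: pose=(-1,5,E) → sL=20, sR=100, mL=10, mR=60
sensor matrix S = [[40/13, 200/49], [20, 100]]; det S = 144000/637
solve [mL_A; mL_B] = S·[w00; w01] and [mR_A; mR_B] = S·[w10; w11]:
  w00 = 1/2, w01 = 0, w10 = 1/2, w11 = 1/2

1/2 0 1/2 1/2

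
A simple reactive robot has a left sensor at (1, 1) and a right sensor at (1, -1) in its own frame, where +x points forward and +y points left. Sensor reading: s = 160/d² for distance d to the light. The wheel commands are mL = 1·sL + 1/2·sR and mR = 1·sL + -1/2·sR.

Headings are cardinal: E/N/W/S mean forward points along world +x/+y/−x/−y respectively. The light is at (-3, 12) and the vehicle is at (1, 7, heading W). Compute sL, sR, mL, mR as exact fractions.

left sensor world pos  = (0, 6); dL² = 45
right sensor world pos = (0, 8); dR² = 25
sL = 160/45 = 32/9
sR = 160/25 = 32/5
mL = 1·sL + 1/2·sR = 304/45
mR = 1·sL + -1/2·sR = 16/45

32/9 32/5 304/45 16/45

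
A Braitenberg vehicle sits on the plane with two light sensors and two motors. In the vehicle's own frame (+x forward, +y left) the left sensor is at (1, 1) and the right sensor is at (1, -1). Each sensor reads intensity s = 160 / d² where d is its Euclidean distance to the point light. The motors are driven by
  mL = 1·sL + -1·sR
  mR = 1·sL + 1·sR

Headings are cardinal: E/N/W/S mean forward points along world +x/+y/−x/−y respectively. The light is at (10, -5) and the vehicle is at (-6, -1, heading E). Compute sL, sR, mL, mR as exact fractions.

left sensor world pos  = (-5, 0); dL² = 250
right sensor world pos = (-5, -2); dR² = 234
sL = 160/250 = 16/25
sR = 160/234 = 80/117
mL = 1·sL + -1·sR = -128/2925
mR = 1·sL + 1·sR = 3872/2925

16/25 80/117 -128/2925 3872/2925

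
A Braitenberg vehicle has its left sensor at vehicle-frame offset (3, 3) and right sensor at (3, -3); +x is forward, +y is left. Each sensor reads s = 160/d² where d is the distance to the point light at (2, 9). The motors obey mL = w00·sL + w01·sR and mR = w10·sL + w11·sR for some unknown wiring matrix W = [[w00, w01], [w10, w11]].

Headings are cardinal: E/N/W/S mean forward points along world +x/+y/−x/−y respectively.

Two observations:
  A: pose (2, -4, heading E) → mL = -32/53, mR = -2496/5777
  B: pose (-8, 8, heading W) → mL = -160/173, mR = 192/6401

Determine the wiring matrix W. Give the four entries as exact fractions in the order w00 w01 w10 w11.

0 -1 -1/2 1/2

obs A: pose=(2,-4,E) → sL=160/109, sR=32/53, mL=-32/53, mR=-2496/5777
obs B: pose=(-8,8,W) → sL=32/37, sR=160/173, mL=-160/173, mR=192/6401
sensor matrix S = [[160/109, 32/53], [32/37, 160/173]]; det S = 30892032/36978577
solve [mL_A; mL_B] = S·[w00; w01] and [mR_A; mR_B] = S·[w10; w11]:
  w00 = 0, w01 = -1, w10 = -1/2, w11 = 1/2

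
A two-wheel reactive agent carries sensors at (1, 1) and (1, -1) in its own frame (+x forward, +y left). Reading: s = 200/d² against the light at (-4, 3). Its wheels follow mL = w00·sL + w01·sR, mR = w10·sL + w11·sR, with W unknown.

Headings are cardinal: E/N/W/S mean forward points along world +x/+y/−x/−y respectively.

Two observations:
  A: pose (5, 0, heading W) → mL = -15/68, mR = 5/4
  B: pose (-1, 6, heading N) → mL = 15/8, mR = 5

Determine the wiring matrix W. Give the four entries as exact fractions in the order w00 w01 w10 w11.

obs A: pose=(5,0,W) → sL=5/2, sR=50/17, mL=-15/68, mR=5/4
obs B: pose=(-1,6,N) → sL=10, sR=25/4, mL=15/8, mR=5
sensor matrix S = [[5/2, 50/17], [10, 25/4]]; det S = -1875/136
solve [mL_A; mL_B] = S·[w00; w01] and [mR_A; mR_B] = S·[w10; w11]:
  w00 = 1/2, w01 = -1/2, w10 = 1/2, w11 = 0

1/2 -1/2 1/2 0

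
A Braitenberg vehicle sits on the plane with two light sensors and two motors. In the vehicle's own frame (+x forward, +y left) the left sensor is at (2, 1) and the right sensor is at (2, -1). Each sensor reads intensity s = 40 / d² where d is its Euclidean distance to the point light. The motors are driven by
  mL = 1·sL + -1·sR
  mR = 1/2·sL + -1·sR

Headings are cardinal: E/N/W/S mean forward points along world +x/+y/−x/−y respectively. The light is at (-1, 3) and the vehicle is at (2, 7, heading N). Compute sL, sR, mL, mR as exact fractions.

1 10/13 3/13 -7/26

left sensor world pos  = (1, 9); dL² = 40
right sensor world pos = (3, 9); dR² = 52
sL = 40/40 = 1
sR = 40/52 = 10/13
mL = 1·sL + -1·sR = 3/13
mR = 1/2·sL + -1·sR = -7/26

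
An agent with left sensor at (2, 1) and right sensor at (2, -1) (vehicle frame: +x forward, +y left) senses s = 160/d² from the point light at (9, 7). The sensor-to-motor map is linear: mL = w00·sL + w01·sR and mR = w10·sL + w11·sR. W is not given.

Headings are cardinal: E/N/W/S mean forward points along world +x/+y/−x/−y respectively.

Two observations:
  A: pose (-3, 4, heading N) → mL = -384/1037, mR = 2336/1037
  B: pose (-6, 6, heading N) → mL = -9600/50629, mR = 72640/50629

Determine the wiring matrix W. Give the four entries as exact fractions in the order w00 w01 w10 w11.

1 -1 1 1

obs A: pose=(-3,4,N) → sL=16/17, sR=80/61, mL=-384/1037, mR=2336/1037
obs B: pose=(-6,6,N) → sL=160/257, sR=160/197, mL=-9600/50629, mR=72640/50629
sensor matrix S = [[16/17, 80/61], [160/257, 160/197]]; det S = -2734080/52502273
solve [mL_A; mL_B] = S·[w00; w01] and [mR_A; mR_B] = S·[w10; w11]:
  w00 = 1, w01 = -1, w10 = 1, w11 = 1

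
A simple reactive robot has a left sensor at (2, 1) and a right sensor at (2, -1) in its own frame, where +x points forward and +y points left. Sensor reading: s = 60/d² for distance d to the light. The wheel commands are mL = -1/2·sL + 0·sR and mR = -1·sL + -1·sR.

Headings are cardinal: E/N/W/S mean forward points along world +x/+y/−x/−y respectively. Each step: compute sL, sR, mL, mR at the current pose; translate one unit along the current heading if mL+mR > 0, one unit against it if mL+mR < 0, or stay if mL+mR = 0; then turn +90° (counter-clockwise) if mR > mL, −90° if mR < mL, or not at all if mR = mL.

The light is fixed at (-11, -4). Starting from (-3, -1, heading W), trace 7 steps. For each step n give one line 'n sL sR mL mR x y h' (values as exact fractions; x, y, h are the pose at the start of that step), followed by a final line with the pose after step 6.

0 3/2 15/13 -3/4 -69/26 -3 -1 W
1 60/89 12/25 -30/89 -2568/2225 -2 -1 N
2 6/13 30/61 -3/13 -756/793 -2 -2 E
3 20/27 60/49 -10/27 -2600/1323 -3 -2 S
4 3/2 15/13 -3/4 -69/26 -3 -1 W
5 60/89 12/25 -30/89 -2568/2225 -2 -1 N
6 6/13 30/61 -3/13 -756/793 -2 -2 E
final -3 -2 S

n=0: pose=(-3,-1,W); sL=3/2, sR=15/13; mL=-3/4, mR=-69/26; mL+mR=-177/52 → advance -1; mR−mL=-99/52 → turn -1·90°
n=1: pose=(-2,-1,N); sL=60/89, sR=12/25; mL=-30/89, mR=-2568/2225; mL+mR=-3318/2225 → advance -1; mR−mL=-1818/2225 → turn -1·90°
n=2: pose=(-2,-2,E); sL=6/13, sR=30/61; mL=-3/13, mR=-756/793; mL+mR=-939/793 → advance -1; mR−mL=-573/793 → turn -1·90°
n=3: pose=(-3,-2,S); sL=20/27, sR=60/49; mL=-10/27, mR=-2600/1323; mL+mR=-1030/441 → advance -1; mR−mL=-2110/1323 → turn -1·90°
n=4: pose=(-3,-1,W); sL=3/2, sR=15/13; mL=-3/4, mR=-69/26; mL+mR=-177/52 → advance -1; mR−mL=-99/52 → turn -1·90°
n=5: pose=(-2,-1,N); sL=60/89, sR=12/25; mL=-30/89, mR=-2568/2225; mL+mR=-3318/2225 → advance -1; mR−mL=-1818/2225 → turn -1·90°
n=6: pose=(-2,-2,E); sL=6/13, sR=30/61; mL=-3/13, mR=-756/793; mL+mR=-939/793 → advance -1; mR−mL=-573/793 → turn -1·90°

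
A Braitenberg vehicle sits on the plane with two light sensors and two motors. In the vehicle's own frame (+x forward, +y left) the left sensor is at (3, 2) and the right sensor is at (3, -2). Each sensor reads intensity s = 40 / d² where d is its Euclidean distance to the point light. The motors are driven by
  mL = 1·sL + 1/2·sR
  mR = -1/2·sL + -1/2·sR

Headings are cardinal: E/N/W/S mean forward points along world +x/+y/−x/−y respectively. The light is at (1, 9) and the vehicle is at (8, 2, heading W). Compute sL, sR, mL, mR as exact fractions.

left sensor world pos  = (5, 0); dL² = 97
right sensor world pos = (5, 4); dR² = 41
sL = 40/97 = 40/97
sR = 40/41 = 40/41
mL = 1·sL + 1/2·sR = 3580/3977
mR = -1/2·sL + -1/2·sR = -2760/3977

40/97 40/41 3580/3977 -2760/3977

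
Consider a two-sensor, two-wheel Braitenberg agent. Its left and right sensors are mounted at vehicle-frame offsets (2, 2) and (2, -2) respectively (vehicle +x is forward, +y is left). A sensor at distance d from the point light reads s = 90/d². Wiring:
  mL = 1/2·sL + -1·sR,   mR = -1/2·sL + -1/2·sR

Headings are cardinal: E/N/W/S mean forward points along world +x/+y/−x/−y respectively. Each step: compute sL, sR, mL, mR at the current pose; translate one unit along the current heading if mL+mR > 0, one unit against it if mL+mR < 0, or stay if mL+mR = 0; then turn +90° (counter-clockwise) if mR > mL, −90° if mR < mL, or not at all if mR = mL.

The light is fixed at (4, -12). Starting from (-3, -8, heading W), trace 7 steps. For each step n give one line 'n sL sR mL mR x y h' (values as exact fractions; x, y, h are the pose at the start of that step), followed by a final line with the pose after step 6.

0 18/17 10/13 -53/221 -202/221 -3 -8 W
1 9/10 45/26 -333/260 -171/130 -2 -8 N
2 90/41 90/17 -2925/697 -2610/697 -2 -9 E
3 45/53 9/5 -729/530 -351/265 -3 -9 N
4 10/9 90/97 -325/873 -890/873 -3 -10 W
5 9/8 45/16 -9/4 -63/32 -2 -10 N
6 18/13 90/73 -513/949 -1242/949 -2 -11 W
final -1 -11 N

n=0: pose=(-3,-8,W); sL=18/17, sR=10/13; mL=-53/221, mR=-202/221; mL+mR=-15/13 → advance -1; mR−mL=-149/221 → turn -1·90°
n=1: pose=(-2,-8,N); sL=9/10, sR=45/26; mL=-333/260, mR=-171/130; mL+mR=-135/52 → advance -1; mR−mL=-9/260 → turn -1·90°
n=2: pose=(-2,-9,E); sL=90/41, sR=90/17; mL=-2925/697, mR=-2610/697; mL+mR=-135/17 → advance -1; mR−mL=315/697 → turn +1·90°
n=3: pose=(-3,-9,N); sL=45/53, sR=9/5; mL=-729/530, mR=-351/265; mL+mR=-27/10 → advance -1; mR−mL=27/530 → turn +1·90°
n=4: pose=(-3,-10,W); sL=10/9, sR=90/97; mL=-325/873, mR=-890/873; mL+mR=-135/97 → advance -1; mR−mL=-565/873 → turn -1·90°
n=5: pose=(-2,-10,N); sL=9/8, sR=45/16; mL=-9/4, mR=-63/32; mL+mR=-135/32 → advance -1; mR−mL=9/32 → turn +1·90°
n=6: pose=(-2,-11,W); sL=18/13, sR=90/73; mL=-513/949, mR=-1242/949; mL+mR=-135/73 → advance -1; mR−mL=-729/949 → turn -1·90°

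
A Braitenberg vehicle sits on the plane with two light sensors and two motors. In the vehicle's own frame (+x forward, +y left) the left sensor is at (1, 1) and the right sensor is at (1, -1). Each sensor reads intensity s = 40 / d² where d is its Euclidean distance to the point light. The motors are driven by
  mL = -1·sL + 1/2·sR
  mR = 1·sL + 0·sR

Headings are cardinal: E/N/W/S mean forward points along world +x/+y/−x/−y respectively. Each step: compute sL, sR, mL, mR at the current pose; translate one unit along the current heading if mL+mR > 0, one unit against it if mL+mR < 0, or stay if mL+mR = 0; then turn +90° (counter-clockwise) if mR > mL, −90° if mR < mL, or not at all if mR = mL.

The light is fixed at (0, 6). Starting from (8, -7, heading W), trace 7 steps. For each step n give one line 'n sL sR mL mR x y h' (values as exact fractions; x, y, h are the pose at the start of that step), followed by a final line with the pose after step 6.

0 8/49 40/193 -564/9457 8/49 8 -7 W
1 2/13 5/29 -51/754 2/13 7 -7 S
2 40/233 40/289 -6900/67337 40/233 7 -8 E
3 20/109 4/25 -282/2725 20/109 8 -8 N
4 8/49 40/193 -564/9457 8/49 8 -7 W
5 2/13 5/29 -51/754 2/13 7 -7 S
6 40/233 40/289 -6900/67337 40/233 7 -8 E
final 8 -8 N

n=0: pose=(8,-7,W); sL=8/49, sR=40/193; mL=-564/9457, mR=8/49; mL+mR=20/193 → advance +1; mR−mL=2108/9457 → turn +1·90°
n=1: pose=(7,-7,S); sL=2/13, sR=5/29; mL=-51/754, mR=2/13; mL+mR=5/58 → advance +1; mR−mL=167/754 → turn +1·90°
n=2: pose=(7,-8,E); sL=40/233, sR=40/289; mL=-6900/67337, mR=40/233; mL+mR=20/289 → advance +1; mR−mL=18460/67337 → turn +1·90°
n=3: pose=(8,-8,N); sL=20/109, sR=4/25; mL=-282/2725, mR=20/109; mL+mR=2/25 → advance +1; mR−mL=782/2725 → turn +1·90°
n=4: pose=(8,-7,W); sL=8/49, sR=40/193; mL=-564/9457, mR=8/49; mL+mR=20/193 → advance +1; mR−mL=2108/9457 → turn +1·90°
n=5: pose=(7,-7,S); sL=2/13, sR=5/29; mL=-51/754, mR=2/13; mL+mR=5/58 → advance +1; mR−mL=167/754 → turn +1·90°
n=6: pose=(7,-8,E); sL=40/233, sR=40/289; mL=-6900/67337, mR=40/233; mL+mR=20/289 → advance +1; mR−mL=18460/67337 → turn +1·90°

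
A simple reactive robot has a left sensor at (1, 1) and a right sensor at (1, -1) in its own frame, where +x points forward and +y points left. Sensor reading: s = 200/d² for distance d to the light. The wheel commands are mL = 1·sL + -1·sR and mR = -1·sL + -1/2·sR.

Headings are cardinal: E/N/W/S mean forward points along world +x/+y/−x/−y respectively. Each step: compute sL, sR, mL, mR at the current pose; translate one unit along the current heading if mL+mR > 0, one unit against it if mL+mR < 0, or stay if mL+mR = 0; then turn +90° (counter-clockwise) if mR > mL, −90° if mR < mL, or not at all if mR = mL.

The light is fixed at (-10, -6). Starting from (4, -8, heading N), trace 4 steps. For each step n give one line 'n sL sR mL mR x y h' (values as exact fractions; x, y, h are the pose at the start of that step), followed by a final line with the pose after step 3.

n=0: pose=(4,-8,N); sL=20/17, sR=100/113; mL=560/1921, mR=-3110/1921; mL+mR=-150/113 → advance -1; mR−mL=-3670/1921 → turn -1·90°
n=1: pose=(4,-9,E); sL=200/229, sR=200/241; mL=2400/55189, mR=-71100/55189; mL+mR=-300/241 → advance -1; mR−mL=-73500/55189 → turn -1·90°
n=2: pose=(3,-9,S); sL=50/53, sR=5/4; mL=-65/212, mR=-665/424; mL+mR=-15/8 → advance -1; mR−mL=-535/424 → turn -1·90°
n=3: pose=(3,-8,W); sL=200/153, sR=40/29; mL=-320/4437, mR=-8860/4437; mL+mR=-60/29 → advance -1; mR−mL=-8540/4437 → turn -1·90°

0 20/17 100/113 560/1921 -3110/1921 4 -8 N
1 200/229 200/241 2400/55189 -71100/55189 4 -9 E
2 50/53 5/4 -65/212 -665/424 3 -9 S
3 200/153 40/29 -320/4437 -8860/4437 3 -8 W
final 4 -8 N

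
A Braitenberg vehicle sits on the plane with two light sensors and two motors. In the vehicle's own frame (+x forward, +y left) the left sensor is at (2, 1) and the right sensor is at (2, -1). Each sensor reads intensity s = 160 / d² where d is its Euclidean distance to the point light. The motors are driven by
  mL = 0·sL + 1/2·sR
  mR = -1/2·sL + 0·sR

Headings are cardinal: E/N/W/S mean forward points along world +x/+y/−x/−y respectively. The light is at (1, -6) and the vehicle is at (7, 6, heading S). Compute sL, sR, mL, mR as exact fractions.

left sensor world pos  = (8, 4); dL² = 149
right sensor world pos = (6, 4); dR² = 125
sL = 160/149 = 160/149
sR = 160/125 = 32/25
mL = 0·sL + 1/2·sR = 16/25
mR = -1/2·sL + 0·sR = -80/149

160/149 32/25 16/25 -80/149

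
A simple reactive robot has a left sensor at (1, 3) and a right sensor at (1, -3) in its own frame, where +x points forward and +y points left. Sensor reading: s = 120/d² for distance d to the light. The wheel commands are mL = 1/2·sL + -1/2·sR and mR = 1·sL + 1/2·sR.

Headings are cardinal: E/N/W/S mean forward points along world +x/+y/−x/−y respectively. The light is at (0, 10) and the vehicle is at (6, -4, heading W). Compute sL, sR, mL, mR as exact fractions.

60/157 60/73 -2520/11461 9090/11461

left sensor world pos  = (5, -7); dL² = 314
right sensor world pos = (5, -1); dR² = 146
sL = 120/314 = 60/157
sR = 120/146 = 60/73
mL = 1/2·sL + -1/2·sR = -2520/11461
mR = 1·sL + 1/2·sR = 9090/11461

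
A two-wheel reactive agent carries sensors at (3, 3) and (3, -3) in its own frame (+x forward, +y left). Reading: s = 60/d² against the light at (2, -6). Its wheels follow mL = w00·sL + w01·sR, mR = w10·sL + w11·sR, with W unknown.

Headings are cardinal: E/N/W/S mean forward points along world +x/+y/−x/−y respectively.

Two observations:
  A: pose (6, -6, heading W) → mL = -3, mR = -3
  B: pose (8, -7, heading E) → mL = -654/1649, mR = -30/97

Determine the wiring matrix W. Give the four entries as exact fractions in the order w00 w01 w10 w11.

obs A: pose=(6,-6,W) → sL=6, sR=6, mL=-3, mR=-3
obs B: pose=(8,-7,E) → sL=12/17, sR=60/97, mL=-654/1649, mR=-30/97
sensor matrix S = [[6, 6], [12/17, 60/97]]; det S = -864/1649
solve [mL_A; mL_B] = S·[w00; w01] and [mR_A; mR_B] = S·[w10; w11]:
  w00 = -1, w01 = 1/2, w10 = 0, w11 = -1/2

-1 1/2 0 -1/2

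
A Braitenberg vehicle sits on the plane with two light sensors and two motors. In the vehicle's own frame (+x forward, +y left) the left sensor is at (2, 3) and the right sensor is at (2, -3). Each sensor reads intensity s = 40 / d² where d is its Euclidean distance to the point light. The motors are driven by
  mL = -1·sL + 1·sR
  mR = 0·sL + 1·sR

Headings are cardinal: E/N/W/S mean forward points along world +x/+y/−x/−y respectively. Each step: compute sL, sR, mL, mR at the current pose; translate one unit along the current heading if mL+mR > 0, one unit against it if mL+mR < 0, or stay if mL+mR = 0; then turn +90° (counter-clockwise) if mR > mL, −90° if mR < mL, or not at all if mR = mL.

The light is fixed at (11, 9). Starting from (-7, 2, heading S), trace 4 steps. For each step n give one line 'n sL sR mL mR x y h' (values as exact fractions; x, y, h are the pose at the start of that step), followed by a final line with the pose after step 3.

n=0: pose=(-7,2,S); sL=20/153, sR=20/261; mL=-80/1479, mR=20/261; mL+mR=100/4437 → advance +1; mR−mL=20/153 → turn +1·90°
n=1: pose=(-7,1,E); sL=40/281, sR=40/377; mL=-3840/105937, mR=40/377; mL+mR=7400/105937 → advance +1; mR−mL=40/281 → turn +1·90°
n=2: pose=(-6,1,N); sL=10/109, sR=5/29; mL=255/3161, mR=5/29; mL+mR=800/3161 → advance +1; mR−mL=10/109 → turn +1·90°
n=3: pose=(-6,2,W); sL=40/461, sR=40/377; mL=3360/173797, mR=40/377; mL+mR=21800/173797 → advance +1; mR−mL=40/461 → turn +1·90°

0 20/153 20/261 -80/1479 20/261 -7 2 S
1 40/281 40/377 -3840/105937 40/377 -7 1 E
2 10/109 5/29 255/3161 5/29 -6 1 N
3 40/461 40/377 3360/173797 40/377 -6 2 W
final -7 2 S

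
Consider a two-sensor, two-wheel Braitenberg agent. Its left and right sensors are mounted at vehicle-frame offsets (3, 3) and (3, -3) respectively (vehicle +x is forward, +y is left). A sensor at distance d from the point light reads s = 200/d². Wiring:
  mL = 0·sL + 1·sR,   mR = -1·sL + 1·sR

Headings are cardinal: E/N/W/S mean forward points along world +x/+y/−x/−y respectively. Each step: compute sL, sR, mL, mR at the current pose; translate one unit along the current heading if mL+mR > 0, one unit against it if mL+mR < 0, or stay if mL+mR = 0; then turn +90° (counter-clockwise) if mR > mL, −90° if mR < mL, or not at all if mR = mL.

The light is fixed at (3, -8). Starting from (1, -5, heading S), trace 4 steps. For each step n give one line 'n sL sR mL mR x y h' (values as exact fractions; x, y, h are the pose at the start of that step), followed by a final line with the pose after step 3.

n=0: pose=(1,-5,S); sL=200, sR=8; mL=8, mR=-192; mL+mR=-184 → advance -1; mR−mL=-200 → turn -1·90°
n=1: pose=(1,-4,W); sL=100/13, sR=100/37; mL=100/37, mR=-2400/481; mL+mR=-1100/481 → advance -1; mR−mL=-100/13 → turn -1·90°
n=2: pose=(2,-4,N); sL=40/13, sR=200/53; mL=200/53, mR=480/689; mL+mR=3080/689 → advance +1; mR−mL=-40/13 → turn -1·90°
n=3: pose=(2,-3,E); sL=50/17, sR=25; mL=25, mR=375/17; mL+mR=800/17 → advance +1; mR−mL=-50/17 → turn -1·90°

0 200 8 8 -192 1 -5 S
1 100/13 100/37 100/37 -2400/481 1 -4 W
2 40/13 200/53 200/53 480/689 2 -4 N
3 50/17 25 25 375/17 2 -3 E
final 3 -3 S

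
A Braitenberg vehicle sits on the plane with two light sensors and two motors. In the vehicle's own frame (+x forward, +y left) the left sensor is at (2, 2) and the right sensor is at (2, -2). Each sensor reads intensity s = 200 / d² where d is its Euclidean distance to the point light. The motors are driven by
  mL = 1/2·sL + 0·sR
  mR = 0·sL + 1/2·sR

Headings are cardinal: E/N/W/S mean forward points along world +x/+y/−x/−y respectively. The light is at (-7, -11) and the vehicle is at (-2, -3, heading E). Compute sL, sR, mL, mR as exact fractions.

left sensor world pos  = (0, -1); dL² = 149
right sensor world pos = (0, -5); dR² = 85
sL = 200/149 = 200/149
sR = 200/85 = 40/17
mL = 1/2·sL + 0·sR = 100/149
mR = 0·sL + 1/2·sR = 20/17

200/149 40/17 100/149 20/17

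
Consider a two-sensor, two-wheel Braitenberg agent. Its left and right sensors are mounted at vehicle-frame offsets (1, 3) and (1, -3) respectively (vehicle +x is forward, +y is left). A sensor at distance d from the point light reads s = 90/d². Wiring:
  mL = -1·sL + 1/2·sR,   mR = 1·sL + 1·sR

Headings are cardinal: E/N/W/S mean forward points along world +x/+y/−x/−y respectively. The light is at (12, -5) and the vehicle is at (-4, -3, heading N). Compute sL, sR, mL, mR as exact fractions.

9/37 45/89 63/6586 2466/3293

left sensor world pos  = (-7, -2); dL² = 370
right sensor world pos = (-1, -2); dR² = 178
sL = 90/370 = 9/37
sR = 90/178 = 45/89
mL = -1·sL + 1/2·sR = 63/6586
mR = 1·sL + 1·sR = 2466/3293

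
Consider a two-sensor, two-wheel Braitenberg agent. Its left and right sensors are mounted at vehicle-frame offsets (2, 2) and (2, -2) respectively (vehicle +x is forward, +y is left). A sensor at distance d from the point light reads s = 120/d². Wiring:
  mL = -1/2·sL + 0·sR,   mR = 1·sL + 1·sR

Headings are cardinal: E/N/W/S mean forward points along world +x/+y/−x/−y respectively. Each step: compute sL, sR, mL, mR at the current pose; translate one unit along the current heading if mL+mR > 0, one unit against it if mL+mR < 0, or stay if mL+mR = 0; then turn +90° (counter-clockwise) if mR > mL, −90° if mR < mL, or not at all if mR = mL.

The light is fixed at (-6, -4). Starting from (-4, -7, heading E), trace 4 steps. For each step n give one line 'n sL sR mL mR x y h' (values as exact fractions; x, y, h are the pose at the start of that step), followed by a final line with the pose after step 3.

n=0: pose=(-4,-7,E); sL=120/17, sR=120/41; mL=-60/17, mR=6960/697; mL+mR=4500/697 → advance +1; mR−mL=9420/697 → turn +1·90°
n=1: pose=(-3,-7,N); sL=60, sR=60/13; mL=-30, mR=840/13; mL+mR=450/13 → advance +1; mR−mL=1230/13 → turn +1·90°
n=2: pose=(-3,-6,W); sL=120/17, sR=120; mL=-60/17, mR=2160/17; mL+mR=2100/17 → advance +1; mR−mL=2220/17 → turn +1·90°
n=3: pose=(-4,-6,S); sL=15/4, sR=15/2; mL=-15/8, mR=45/4; mL+mR=75/8 → advance +1; mR−mL=105/8 → turn +1·90°

0 120/17 120/41 -60/17 6960/697 -4 -7 E
1 60 60/13 -30 840/13 -3 -7 N
2 120/17 120 -60/17 2160/17 -3 -6 W
3 15/4 15/2 -15/8 45/4 -4 -6 S
final -4 -7 E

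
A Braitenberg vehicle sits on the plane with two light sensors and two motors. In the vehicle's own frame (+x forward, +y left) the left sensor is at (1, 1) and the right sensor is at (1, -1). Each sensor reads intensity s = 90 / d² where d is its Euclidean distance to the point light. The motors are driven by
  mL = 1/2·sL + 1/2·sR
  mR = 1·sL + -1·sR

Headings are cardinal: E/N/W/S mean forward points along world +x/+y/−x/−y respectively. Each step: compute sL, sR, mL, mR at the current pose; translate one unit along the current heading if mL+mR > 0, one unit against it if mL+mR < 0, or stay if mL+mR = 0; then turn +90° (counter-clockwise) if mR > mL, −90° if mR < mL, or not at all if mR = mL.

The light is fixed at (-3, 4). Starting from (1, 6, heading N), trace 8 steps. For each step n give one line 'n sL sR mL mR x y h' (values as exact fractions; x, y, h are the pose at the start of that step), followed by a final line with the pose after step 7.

n=0: pose=(1,6,N); sL=5, sR=45/17; mL=65/17, mR=40/17; mL+mR=105/17 → advance +1; mR−mL=-25/17 → turn -1·90°
n=1: pose=(1,7,E); sL=90/41, sR=90/29; mL=3150/1189, mR=-1080/1189; mL+mR=2070/1189 → advance +1; mR−mL=-4230/1189 → turn -1·90°
n=2: pose=(2,7,S); sL=9/4, sR=9/2; mL=27/8, mR=-9/4; mL+mR=9/8 → advance +1; mR−mL=-45/8 → turn -1·90°
n=3: pose=(2,6,W); sL=90/17, sR=18/5; mL=378/85, mR=144/85; mL+mR=522/85 → advance +1; mR−mL=-234/85 → turn -1·90°
n=4: pose=(1,6,N); sL=5, sR=45/17; mL=65/17, mR=40/17; mL+mR=105/17 → advance +1; mR−mL=-25/17 → turn -1·90°
n=5: pose=(1,7,E); sL=90/41, sR=90/29; mL=3150/1189, mR=-1080/1189; mL+mR=2070/1189 → advance +1; mR−mL=-4230/1189 → turn -1·90°
n=6: pose=(2,7,S); sL=9/4, sR=9/2; mL=27/8, mR=-9/4; mL+mR=9/8 → advance +1; mR−mL=-45/8 → turn -1·90°
n=7: pose=(2,6,W); sL=90/17, sR=18/5; mL=378/85, mR=144/85; mL+mR=522/85 → advance +1; mR−mL=-234/85 → turn -1·90°

0 5 45/17 65/17 40/17 1 6 N
1 90/41 90/29 3150/1189 -1080/1189 1 7 E
2 9/4 9/2 27/8 -9/4 2 7 S
3 90/17 18/5 378/85 144/85 2 6 W
4 5 45/17 65/17 40/17 1 6 N
5 90/41 90/29 3150/1189 -1080/1189 1 7 E
6 9/4 9/2 27/8 -9/4 2 7 S
7 90/17 18/5 378/85 144/85 2 6 W
final 1 6 N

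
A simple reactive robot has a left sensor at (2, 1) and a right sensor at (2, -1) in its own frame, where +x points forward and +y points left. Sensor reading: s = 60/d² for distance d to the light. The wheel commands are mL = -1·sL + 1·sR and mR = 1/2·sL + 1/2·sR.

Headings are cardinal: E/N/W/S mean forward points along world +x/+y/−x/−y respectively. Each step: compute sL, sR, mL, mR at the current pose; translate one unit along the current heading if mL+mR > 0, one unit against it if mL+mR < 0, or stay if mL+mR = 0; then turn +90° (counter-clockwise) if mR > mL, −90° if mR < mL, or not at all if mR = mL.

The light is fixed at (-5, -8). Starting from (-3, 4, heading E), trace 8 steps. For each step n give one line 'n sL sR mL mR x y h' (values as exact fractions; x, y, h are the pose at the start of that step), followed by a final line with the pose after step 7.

0 12/37 60/137 576/5069 1932/5069 -3 4 E
1 3/10 15/53 -9/530 309/1060 -2 4 N
2 12/29 60/197 -624/5713 2052/5713 -2 5 W
3 6/13 30/61 24/793 378/793 -3 5 S
4 12/37 60/137 576/5069 1932/5069 -3 4 E
5 3/10 15/53 -9/530 309/1060 -2 4 N
6 12/29 60/197 -624/5713 2052/5713 -2 5 W
7 6/13 30/61 24/793 378/793 -3 5 S
final -3 4 E

n=0: pose=(-3,4,E); sL=12/37, sR=60/137; mL=576/5069, mR=1932/5069; mL+mR=2508/5069 → advance +1; mR−mL=1356/5069 → turn +1·90°
n=1: pose=(-2,4,N); sL=3/10, sR=15/53; mL=-9/530, mR=309/1060; mL+mR=291/1060 → advance +1; mR−mL=327/1060 → turn +1·90°
n=2: pose=(-2,5,W); sL=12/29, sR=60/197; mL=-624/5713, mR=2052/5713; mL+mR=1428/5713 → advance +1; mR−mL=2676/5713 → turn +1·90°
n=3: pose=(-3,5,S); sL=6/13, sR=30/61; mL=24/793, mR=378/793; mL+mR=402/793 → advance +1; mR−mL=354/793 → turn +1·90°
n=4: pose=(-3,4,E); sL=12/37, sR=60/137; mL=576/5069, mR=1932/5069; mL+mR=2508/5069 → advance +1; mR−mL=1356/5069 → turn +1·90°
n=5: pose=(-2,4,N); sL=3/10, sR=15/53; mL=-9/530, mR=309/1060; mL+mR=291/1060 → advance +1; mR−mL=327/1060 → turn +1·90°
n=6: pose=(-2,5,W); sL=12/29, sR=60/197; mL=-624/5713, mR=2052/5713; mL+mR=1428/5713 → advance +1; mR−mL=2676/5713 → turn +1·90°
n=7: pose=(-3,5,S); sL=6/13, sR=30/61; mL=24/793, mR=378/793; mL+mR=402/793 → advance +1; mR−mL=354/793 → turn +1·90°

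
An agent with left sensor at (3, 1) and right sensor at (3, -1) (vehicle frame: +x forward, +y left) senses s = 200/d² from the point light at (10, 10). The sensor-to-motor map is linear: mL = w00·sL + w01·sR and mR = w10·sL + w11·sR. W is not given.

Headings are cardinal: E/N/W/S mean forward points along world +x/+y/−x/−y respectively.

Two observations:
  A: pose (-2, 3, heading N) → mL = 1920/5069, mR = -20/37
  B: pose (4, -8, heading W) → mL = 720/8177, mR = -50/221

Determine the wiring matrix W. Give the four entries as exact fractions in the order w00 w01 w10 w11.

obs A: pose=(-2,3,N) → sL=40/37, sR=200/137, mL=1920/5069, mR=-20/37
obs B: pose=(4,-8,W) → sL=100/221, sR=20/37, mL=720/8177, mR=-50/221
sensor matrix S = [[40/37, 200/137], [100/221, 20/37]]; det S = -3158400/41449213
solve [mL_A; mL_B] = S·[w00; w01] and [mR_A; mR_B] = S·[w10; w11]:
  w00 = -1, w01 = 1, w10 = -1/2, w11 = 0

-1 1 -1/2 0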